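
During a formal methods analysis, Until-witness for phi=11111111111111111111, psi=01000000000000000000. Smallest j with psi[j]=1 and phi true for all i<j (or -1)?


(phi U psi) at 0: need smallest j with psi[j]=1 and phi[i]=1 for all i in [0,j).
Scan from step 0:
  step 0: phi=1, psi=0 -> continue
  step 1: psi=1 and phi held for [0,1) -> witness found
Witness step = 1

1


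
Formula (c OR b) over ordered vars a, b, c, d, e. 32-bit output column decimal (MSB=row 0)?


Formula: (c OR b) over a, b, c, d, e (32 rows)
Evaluate each row (bits = a,b,c,d,e, MSB first):
  row 0 [00000]: (0 OR 0) -> 0
  row 1 [00001]: (0 OR 0) -> 0
  row 2 [00010]: (0 OR 0) -> 0
  row 3 [00011]: (0 OR 0) -> 0
  row 4 [00100]: (1 OR 0) -> 1
  row 5 [00101]: (1 OR 0) -> 1
  row 6 [00110]: (1 OR 0) -> 1
  row 7 [00111]: (1 OR 0) -> 1
  row 8 [01000]: (0 OR 1) -> 1
  row 9 [01001]: (0 OR 1) -> 1
  row 10 [01010]: (0 OR 1) -> 1
  row 11 [01011]: (0 OR 1) -> 1
  row 12 [01100]: (1 OR 1) -> 1
  row 13 [01101]: (1 OR 1) -> 1
  row 14 [01110]: (1 OR 1) -> 1
  row 15 [01111]: (1 OR 1) -> 1
  row 16 [10000]: (0 OR 0) -> 0
  row 17 [10001]: (0 OR 0) -> 0
  row 18 [10010]: (0 OR 0) -> 0
  row 19 [10011]: (0 OR 0) -> 0
  row 20 [10100]: (1 OR 0) -> 1
  row 21 [10101]: (1 OR 0) -> 1
  row 22 [10110]: (1 OR 0) -> 1
  row 23 [10111]: (1 OR 0) -> 1
  row 24 [11000]: (0 OR 1) -> 1
  row 25 [11001]: (0 OR 1) -> 1
  row 26 [11010]: (0 OR 1) -> 1
  row 27 [11011]: (0 OR 1) -> 1
  row 28 [11100]: (1 OR 1) -> 1
  row 29 [11101]: (1 OR 1) -> 1
  row 30 [11110]: (1 OR 1) -> 1
  row 31 [11111]: (1 OR 1) -> 1
Full result column, 4 rows per line (a,b,c fixed per line; d,e runs 00..11 left to right):
  rows 0-3 [a,b,c=000]: 0000  = hex 0
  rows 4-7 [a,b,c=001]: 1111  = hex F
  rows 8-11 [a,b,c=010]: 1111  = hex F
  rows 12-15 [a,b,c=011]: 1111  = hex F
  rows 16-19 [a,b,c=100]: 0000  = hex 0
  rows 20-23 [a,b,c=101]: 1111  = hex F
  rows 24-27 [a,b,c=110]: 1111  = hex F
  rows 28-31 [a,b,c=111]: 1111  = hex F
Output column (row 0 .. row 31) = 00001111111111110000111111111111
Output column grouped in 4s = 0000 1111 1111 1111 0000 1111 1111 1111 = 0x0FFF0FFF
Convert to decimal digit by digit (value = value*16 + digit):
  0 -> 0
  0*16 + 15 (F) = 15
  15*16 + 15 (F) = 255
  255*16 + 15 (F) = 4095
  4095*16 + 0 = 65520
  65520*16 + 15 (F) = 1048335
  1048335*16 + 15 (F) = 16773375
  16773375*16 + 15 (F) = 268374015
Decimal = 268374015

268374015


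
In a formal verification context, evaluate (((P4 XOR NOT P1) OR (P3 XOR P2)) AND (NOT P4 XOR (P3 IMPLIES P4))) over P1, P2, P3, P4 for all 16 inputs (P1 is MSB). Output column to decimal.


Formula: (((P4 XOR NOT P1) OR (P3 XOR P2)) AND (NOT P4 XOR (P3 IMPLIES P4))) over P1, P2, P3, P4 (16 rows)
Evaluate each row (bits = P1,P2,P3,P4, MSB first):
  row 0 [0000]: (((0 XOR NOT 0) OR (0 XOR 0)) AND (NOT 0 XOR (0 IMPLIES 0))) -> 0
  row 1 [0001]: (((1 XOR NOT 0) OR (0 XOR 0)) AND (NOT 1 XOR (0 IMPLIES 1))) -> 0
  row 2 [0010]: (((0 XOR NOT 0) OR (1 XOR 0)) AND (NOT 0 XOR (1 IMPLIES 0))) -> 1
  row 3 [0011]: (((1 XOR NOT 0) OR (1 XOR 0)) AND (NOT 1 XOR (1 IMPLIES 1))) -> 1
  row 4 [0100]: (((0 XOR NOT 0) OR (0 XOR 1)) AND (NOT 0 XOR (0 IMPLIES 0))) -> 0
  row 5 [0101]: (((1 XOR NOT 0) OR (0 XOR 1)) AND (NOT 1 XOR (0 IMPLIES 1))) -> 1
  row 6 [0110]: (((0 XOR NOT 0) OR (1 XOR 1)) AND (NOT 0 XOR (1 IMPLIES 0))) -> 1
  row 7 [0111]: (((1 XOR NOT 0) OR (1 XOR 1)) AND (NOT 1 XOR (1 IMPLIES 1))) -> 0
  row 8 [1000]: (((0 XOR NOT 1) OR (0 XOR 0)) AND (NOT 0 XOR (0 IMPLIES 0))) -> 0
  row 9 [1001]: (((1 XOR NOT 1) OR (0 XOR 0)) AND (NOT 1 XOR (0 IMPLIES 1))) -> 1
  row 10 [1010]: (((0 XOR NOT 1) OR (1 XOR 0)) AND (NOT 0 XOR (1 IMPLIES 0))) -> 1
  row 11 [1011]: (((1 XOR NOT 1) OR (1 XOR 0)) AND (NOT 1 XOR (1 IMPLIES 1))) -> 1
  row 12 [1100]: (((0 XOR NOT 1) OR (0 XOR 1)) AND (NOT 0 XOR (0 IMPLIES 0))) -> 0
  row 13 [1101]: (((1 XOR NOT 1) OR (0 XOR 1)) AND (NOT 1 XOR (0 IMPLIES 1))) -> 1
  row 14 [1110]: (((0 XOR NOT 1) OR (1 XOR 1)) AND (NOT 0 XOR (1 IMPLIES 0))) -> 0
  row 15 [1111]: (((1 XOR NOT 1) OR (1 XOR 1)) AND (NOT 1 XOR (1 IMPLIES 1))) -> 1
Full result column, 4 rows per line (P1,P2 fixed per line; P3,P4 runs 00..11 left to right):
  rows 0-3 [P1,P2=00]: 0011  = hex 3
  rows 4-7 [P1,P2=01]: 0110  = hex 6
  rows 8-11 [P1,P2=10]: 0111  = hex 7
  rows 12-15 [P1,P2=11]: 0101  = hex 5
Output column (row 0 .. row 15) = 0011011001110101
Output column grouped in 4s = 0011 0110 0111 0101 = 0x3675
Convert to decimal digit by digit (value = value*16 + digit):
  3 -> 3
  3*16 + 6 = 54
  54*16 + 7 = 871
  871*16 + 5 = 13941
Decimal = 13941

13941


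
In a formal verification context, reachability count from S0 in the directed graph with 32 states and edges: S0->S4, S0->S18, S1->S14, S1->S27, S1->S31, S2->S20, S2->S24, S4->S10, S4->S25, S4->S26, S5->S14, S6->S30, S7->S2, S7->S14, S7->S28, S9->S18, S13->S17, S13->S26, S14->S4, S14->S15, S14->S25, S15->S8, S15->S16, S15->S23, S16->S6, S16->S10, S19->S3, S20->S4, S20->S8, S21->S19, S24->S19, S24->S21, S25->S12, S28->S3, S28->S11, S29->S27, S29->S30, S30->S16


BFS from S0:
  layer 0: {S0}
  layer 1: {S4, S18}
  layer 2: {S10, S25, S26}
  layer 3: {S12}
Reachable set: {S0, S4, S10, S12, S18, S25, S26}
Count = 7

7


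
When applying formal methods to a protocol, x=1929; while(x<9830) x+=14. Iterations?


Step 1: x goes from 1929 toward 9830 by 14; the body runs while x<9830, so iterations = ceil((bound-start)/step)
Step 2: Distance=7901
Step 3: ceil(7901/14)=565

565


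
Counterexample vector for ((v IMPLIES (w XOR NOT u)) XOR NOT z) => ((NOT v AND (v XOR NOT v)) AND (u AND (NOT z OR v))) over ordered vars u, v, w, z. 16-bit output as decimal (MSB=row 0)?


F1 = ((v IMPLIES (w XOR NOT u)) XOR NOT z)
F2 = ((NOT v AND (v XOR NOT v)) AND (u AND (NOT z OR v)))
Counterexample to F1=>F2 is where F1=1 and F2=0.
Evaluate each row (bits = u,v,w,z, MSB first):
  row 0 [0000]: F1=0 F2=0 -> F1&~F2 -> 0
  row 1 [0001]: F1=1 F2=0 -> F1&~F2 -> 1
  row 2 [0010]: F1=0 F2=0 -> F1&~F2 -> 0
  row 3 [0011]: F1=1 F2=0 -> F1&~F2 -> 1
  row 4 [0100]: F1=0 F2=0 -> F1&~F2 -> 0
  row 5 [0101]: F1=1 F2=0 -> F1&~F2 -> 1
  row 6 [0110]: F1=1 F2=0 -> F1&~F2 -> 1
  row 7 [0111]: F1=0 F2=0 -> F1&~F2 -> 0
  row 8 [1000]: F1=0 F2=1 -> F1&~F2 -> 0
  row 9 [1001]: F1=1 F2=0 -> F1&~F2 -> 1
  row 10 [1010]: F1=0 F2=1 -> F1&~F2 -> 0
  row 11 [1011]: F1=1 F2=0 -> F1&~F2 -> 1
  row 12 [1100]: F1=1 F2=0 -> F1&~F2 -> 1
  row 13 [1101]: F1=0 F2=0 -> F1&~F2 -> 0
  row 14 [1110]: F1=0 F2=0 -> F1&~F2 -> 0
  row 15 [1111]: F1=1 F2=0 -> F1&~F2 -> 1
Full result column, 4 rows per line (u,v fixed per line; w,z runs 00..11 left to right):
  rows 0-3 [u,v=00]: 0101  = hex 5
  rows 4-7 [u,v=01]: 0110  = hex 6
  rows 8-11 [u,v=10]: 0101  = hex 5
  rows 12-15 [u,v=11]: 1001  = hex 9
Counterexample vector (row 0 .. row 15) = 0101011001011001
Output column grouped in 4s = 0101 0110 0101 1001 = 0x5659
Convert to decimal digit by digit (value = value*16 + digit):
  5 -> 5
  5*16 + 6 = 86
  86*16 + 5 = 1381
  1381*16 + 9 = 22105
Decimal = 22105

22105


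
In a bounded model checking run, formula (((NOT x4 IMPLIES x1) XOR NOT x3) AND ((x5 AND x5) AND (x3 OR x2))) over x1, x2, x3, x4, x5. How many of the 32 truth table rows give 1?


Formula: (((NOT x4 IMPLIES x1) XOR NOT x3) AND ((x5 AND x5) AND (x3 OR x2))) over 5 vars (32 rows)
Evaluate each row (x1, x2, x3, x4, x5 as bits, MSB first):
  row 0 [00000]: (((NOT 0 IMPLIES 0) XOR NOT 0) AND ((0 AND 0) AND (0 OR 0))) -> 0
  row 1 [00001]: (((NOT 0 IMPLIES 0) XOR NOT 0) AND ((1 AND 1) AND (0 OR 0))) -> 0
  row 2 [00010]: (((NOT 1 IMPLIES 0) XOR NOT 0) AND ((0 AND 0) AND (0 OR 0))) -> 0
  row 3 [00011]: (((NOT 1 IMPLIES 0) XOR NOT 0) AND ((1 AND 1) AND (0 OR 0))) -> 0
  row 4 [00100]: (((NOT 0 IMPLIES 0) XOR NOT 1) AND ((0 AND 0) AND (1 OR 0))) -> 0
  row 5 [00101]: (((NOT 0 IMPLIES 0) XOR NOT 1) AND ((1 AND 1) AND (1 OR 0))) -> 0
  row 6 [00110]: (((NOT 1 IMPLIES 0) XOR NOT 1) AND ((0 AND 0) AND (1 OR 0))) -> 0
  row 7 [00111]: (((NOT 1 IMPLIES 0) XOR NOT 1) AND ((1 AND 1) AND (1 OR 0))) -> 1
  row 8 [01000]: (((NOT 0 IMPLIES 0) XOR NOT 0) AND ((0 AND 0) AND (0 OR 1))) -> 0
  row 9 [01001]: (((NOT 0 IMPLIES 0) XOR NOT 0) AND ((1 AND 1) AND (0 OR 1))) -> 1
  row 10 [01010]: (((NOT 1 IMPLIES 0) XOR NOT 0) AND ((0 AND 0) AND (0 OR 1))) -> 0
  row 11 [01011]: (((NOT 1 IMPLIES 0) XOR NOT 0) AND ((1 AND 1) AND (0 OR 1))) -> 0
  row 12 [01100]: (((NOT 0 IMPLIES 0) XOR NOT 1) AND ((0 AND 0) AND (1 OR 1))) -> 0
  row 13 [01101]: (((NOT 0 IMPLIES 0) XOR NOT 1) AND ((1 AND 1) AND (1 OR 1))) -> 0
  row 14 [01110]: (((NOT 1 IMPLIES 0) XOR NOT 1) AND ((0 AND 0) AND (1 OR 1))) -> 0
  row 15 [01111]: (((NOT 1 IMPLIES 0) XOR NOT 1) AND ((1 AND 1) AND (1 OR 1))) -> 1
  row 16 [10000]: (((NOT 0 IMPLIES 1) XOR NOT 0) AND ((0 AND 0) AND (0 OR 0))) -> 0
  row 17 [10001]: (((NOT 0 IMPLIES 1) XOR NOT 0) AND ((1 AND 1) AND (0 OR 0))) -> 0
  row 18 [10010]: (((NOT 1 IMPLIES 1) XOR NOT 0) AND ((0 AND 0) AND (0 OR 0))) -> 0
  row 19 [10011]: (((NOT 1 IMPLIES 1) XOR NOT 0) AND ((1 AND 1) AND (0 OR 0))) -> 0
  row 20 [10100]: (((NOT 0 IMPLIES 1) XOR NOT 1) AND ((0 AND 0) AND (1 OR 0))) -> 0
  row 21 [10101]: (((NOT 0 IMPLIES 1) XOR NOT 1) AND ((1 AND 1) AND (1 OR 0))) -> 1
  row 22 [10110]: (((NOT 1 IMPLIES 1) XOR NOT 1) AND ((0 AND 0) AND (1 OR 0))) -> 0
  row 23 [10111]: (((NOT 1 IMPLIES 1) XOR NOT 1) AND ((1 AND 1) AND (1 OR 0))) -> 1
  row 24 [11000]: (((NOT 0 IMPLIES 1) XOR NOT 0) AND ((0 AND 0) AND (0 OR 1))) -> 0
  row 25 [11001]: (((NOT 0 IMPLIES 1) XOR NOT 0) AND ((1 AND 1) AND (0 OR 1))) -> 0
  row 26 [11010]: (((NOT 1 IMPLIES 1) XOR NOT 0) AND ((0 AND 0) AND (0 OR 1))) -> 0
  row 27 [11011]: (((NOT 1 IMPLIES 1) XOR NOT 0) AND ((1 AND 1) AND (0 OR 1))) -> 0
  row 28 [11100]: (((NOT 0 IMPLIES 1) XOR NOT 1) AND ((0 AND 0) AND (1 OR 1))) -> 0
  row 29 [11101]: (((NOT 0 IMPLIES 1) XOR NOT 1) AND ((1 AND 1) AND (1 OR 1))) -> 1
  row 30 [11110]: (((NOT 1 IMPLIES 1) XOR NOT 1) AND ((0 AND 0) AND (1 OR 1))) -> 0
  row 31 [11111]: (((NOT 1 IMPLIES 1) XOR NOT 1) AND ((1 AND 1) AND (1 OR 1))) -> 1
Full result column, 8 rows per line (x1,x2 fixed per line; x3,x4,x5 runs 000..111 left to right):
  rows 0-7 [x1,x2=00]: 00000001  (ones: 1)
  rows 8-15 [x1,x2=01]: 01000001  (ones: 2)
  rows 16-23 [x1,x2=10]: 00000101  (ones: 2)
  rows 24-31 [x1,x2=11]: 00000101  (ones: 2)
Count of 1-rows = 1+2+2+2 = 7

7


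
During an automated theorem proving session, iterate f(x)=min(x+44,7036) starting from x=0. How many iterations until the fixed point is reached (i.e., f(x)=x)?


Step 1: x=0, cap=7036, increment=44
Step 2: x grows by 44 each step until capped at 7036; fixed point is x=7036
Step 3: iterations = ceil(7036/44) = 160

160


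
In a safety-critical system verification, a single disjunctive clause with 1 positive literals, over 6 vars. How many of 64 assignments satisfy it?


Step 1: Total=2^6=64
Step 2: Unsat when all 1 false: 2^5=32
Step 3: Sat=64-32=32

32


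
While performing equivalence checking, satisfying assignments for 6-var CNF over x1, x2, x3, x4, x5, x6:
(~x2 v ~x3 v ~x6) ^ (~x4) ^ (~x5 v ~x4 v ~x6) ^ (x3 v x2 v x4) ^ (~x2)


CNF with 5 clauses over 6 vars (64 assignments).
An assignment satisfies CNF iff every clause has >=1 true literal.
Check each row (bits = x1,x2,x3,x4,x5,x6; clause T/F shown):
  row 0 [000000]: clauses=TTTFT -> 0
  row 1 [000001]: clauses=TTTFT -> 0
  row 2 [000010]: clauses=TTTFT -> 0
  row 3 [000011]: clauses=TTTFT -> 0
  row 4 [000100]: clauses=TFTTT -> 0
  (every remaining row is evaluated the same way; all 64 results are listed next)
Full result column, 8 rows per line (x1,x2,x3 fixed per line; x4,x5,x6 runs 000..111 left to right):
  rows 0-7 [x1,x2,x3=000]: 00000000  (ones: 0)
  rows 8-15 [x1,x2,x3=001]: 11110000  (ones: 4)
  rows 16-23 [x1,x2,x3=010]: 00000000  (ones: 0)
  rows 24-31 [x1,x2,x3=011]: 00000000  (ones: 0)
  rows 32-39 [x1,x2,x3=100]: 00000000  (ones: 0)
  rows 40-47 [x1,x2,x3=101]: 11110000  (ones: 4)
  rows 48-55 [x1,x2,x3=110]: 00000000  (ones: 0)
  rows 56-63 [x1,x2,x3=111]: 00000000  (ones: 0)
Satisfying assignments = 0+4+0+0+0+4+0+0 = 8

8


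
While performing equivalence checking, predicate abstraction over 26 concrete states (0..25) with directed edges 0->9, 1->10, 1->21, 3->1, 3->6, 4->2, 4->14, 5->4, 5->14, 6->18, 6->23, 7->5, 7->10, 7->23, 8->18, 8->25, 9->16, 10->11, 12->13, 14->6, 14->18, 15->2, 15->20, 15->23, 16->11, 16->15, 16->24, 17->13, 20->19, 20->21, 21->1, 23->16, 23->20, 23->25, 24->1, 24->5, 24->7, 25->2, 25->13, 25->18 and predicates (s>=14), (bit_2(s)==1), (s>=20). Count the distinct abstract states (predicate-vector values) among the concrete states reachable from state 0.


BFS from 0:
Concrete reachable: {0, 1, 2, 4, 5, 6, 7, 9, 10, 11, 13, 14, 15, 16, 18, 19, 20, 21, 23, 24, 25}
Abstract via predicates (s>=14), (bit_2(s)==1), (s>=20):
  (0,0,0) <- {0, 1, 2, 9, 10, 11}
  (0,1,0) <- {4, 5, 6, 7, 13}
  (1,0,0) <- {16, 18, 19}
  (1,0,1) <- {24, 25}
  (1,1,0) <- {14, 15}
  (1,1,1) <- {20, 21, 23}
Distinct abstract states = 6

6


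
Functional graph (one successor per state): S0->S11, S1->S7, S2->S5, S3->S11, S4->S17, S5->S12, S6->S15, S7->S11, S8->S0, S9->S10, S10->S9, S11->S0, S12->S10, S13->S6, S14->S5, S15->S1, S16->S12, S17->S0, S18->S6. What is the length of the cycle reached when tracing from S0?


Trace from S0 until a state repeats:
  S0 -> S11 -> S0
S0 first seen at step 0, revisited at step 2.
Cycle length = 2 - 0 = 2

2


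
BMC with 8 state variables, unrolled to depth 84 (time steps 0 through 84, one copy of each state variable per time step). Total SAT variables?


BMC unrolls to depth k, creating one copy of each state var for steps 0..k.
Step count = 84 + 1 = 85 (steps 0 through 84)
Vars per step = 8
Total = 8 * 85 = 680

680


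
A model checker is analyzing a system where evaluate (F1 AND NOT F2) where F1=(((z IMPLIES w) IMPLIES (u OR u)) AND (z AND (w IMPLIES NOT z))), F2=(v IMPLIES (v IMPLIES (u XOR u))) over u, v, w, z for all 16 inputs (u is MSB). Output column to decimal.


F1 = (((z IMPLIES w) IMPLIES (u OR u)) AND (z AND (w IMPLIES NOT z)))
F2 = (v IMPLIES (v IMPLIES (u XOR u)))
Counterexample to F1=>F2 is where F1=1 and F2=0.
Evaluate each row (bits = u,v,w,z, MSB first):
  row 0 [0000]: F1=0 F2=1 -> F1&~F2 -> 0
  row 1 [0001]: F1=1 F2=1 -> F1&~F2 -> 0
  row 2 [0010]: F1=0 F2=1 -> F1&~F2 -> 0
  row 3 [0011]: F1=0 F2=1 -> F1&~F2 -> 0
  row 4 [0100]: F1=0 F2=0 -> F1&~F2 -> 0
  row 5 [0101]: F1=1 F2=0 -> F1&~F2 -> 1
  row 6 [0110]: F1=0 F2=0 -> F1&~F2 -> 0
  row 7 [0111]: F1=0 F2=0 -> F1&~F2 -> 0
  row 8 [1000]: F1=0 F2=1 -> F1&~F2 -> 0
  row 9 [1001]: F1=1 F2=1 -> F1&~F2 -> 0
  row 10 [1010]: F1=0 F2=1 -> F1&~F2 -> 0
  row 11 [1011]: F1=0 F2=1 -> F1&~F2 -> 0
  row 12 [1100]: F1=0 F2=0 -> F1&~F2 -> 0
  row 13 [1101]: F1=1 F2=0 -> F1&~F2 -> 1
  row 14 [1110]: F1=0 F2=0 -> F1&~F2 -> 0
  row 15 [1111]: F1=0 F2=0 -> F1&~F2 -> 0
Full result column, 4 rows per line (u,v fixed per line; w,z runs 00..11 left to right):
  rows 0-3 [u,v=00]: 0000  = hex 0
  rows 4-7 [u,v=01]: 0100  = hex 4
  rows 8-11 [u,v=10]: 0000  = hex 0
  rows 12-15 [u,v=11]: 0100  = hex 4
Counterexample vector (row 0 .. row 15) = 0000010000000100
Output column grouped in 4s = 0000 0100 0000 0100 = 0x0404
Convert to decimal digit by digit (value = value*16 + digit):
  0 -> 0
  0*16 + 4 = 4
  4*16 + 0 = 64
  64*16 + 4 = 1028
Decimal = 1028

1028


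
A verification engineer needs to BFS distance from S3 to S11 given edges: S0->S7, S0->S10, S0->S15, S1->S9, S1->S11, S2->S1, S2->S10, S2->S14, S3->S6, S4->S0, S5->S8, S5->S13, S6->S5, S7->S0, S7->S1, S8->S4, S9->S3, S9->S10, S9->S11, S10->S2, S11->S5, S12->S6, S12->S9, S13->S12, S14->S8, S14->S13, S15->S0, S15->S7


BFS layer-by-layer from S3:
  dist 0: {S3}
  dist 1: {S6}
  dist 2: {S5}
  dist 3: {S8, S13}
  dist 4: {S4, S12}
  dist 5: {S0, S9}
  dist 6: {S7, S10, S11, S15}
  -> S11 reached at distance 6
Shortest path length = 6

6


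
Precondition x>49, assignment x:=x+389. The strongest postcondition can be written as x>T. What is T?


Formula: sp(P, x:=E) = exists old_x. (x = E[old_x/x]) AND P[old_x/x] (old_x is the value of x before the assignment; eliminate old_x by solving x = E[old_x/x] for old_x)
Step 1: Precondition P: x>49, i.e. old_x > 49
Step 2: Assignment gives x = old_x + 389, so old_x = x - 389
Step 3: Substitute into P: x - 389 > 49
Step 4: Simplify: x > 49+389 = 438

438


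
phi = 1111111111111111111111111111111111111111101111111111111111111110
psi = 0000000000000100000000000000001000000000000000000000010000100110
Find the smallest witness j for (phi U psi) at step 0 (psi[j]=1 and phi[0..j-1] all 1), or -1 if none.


(phi U psi) at 0: need smallest j with psi[j]=1 and phi[i]=1 for all i in [0,j).
Scan from step 0:
  step 0: phi=1, psi=0 -> continue
  step 1: phi=1, psi=0 -> continue
  step 2: phi=1, psi=0 -> continue
  step 3: phi=1, psi=0 -> continue
  step 13: psi=1 and phi held for [0,13) -> witness found
Witness step = 13

13


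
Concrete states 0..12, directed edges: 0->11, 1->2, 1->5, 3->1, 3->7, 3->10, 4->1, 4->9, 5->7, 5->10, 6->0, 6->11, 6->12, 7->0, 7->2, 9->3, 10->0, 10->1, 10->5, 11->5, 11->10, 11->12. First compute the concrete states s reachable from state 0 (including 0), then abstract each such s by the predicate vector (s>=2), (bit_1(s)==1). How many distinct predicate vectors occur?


BFS from 0:
Concrete reachable: {0, 1, 2, 5, 7, 10, 11, 12}
Abstract via predicates (s>=2), (bit_1(s)==1):
  (0,0) <- {0, 1}
  (1,0) <- {5, 12}
  (1,1) <- {2, 7, 10, 11}
Distinct abstract states = 3

3


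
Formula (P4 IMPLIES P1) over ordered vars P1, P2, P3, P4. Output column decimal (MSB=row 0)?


Formula: (P4 IMPLIES P1) over P1, P2, P3, P4 (16 rows)
Evaluate each row (bits = P1,P2,P3,P4, MSB first):
  row 0 [0000]: (0 IMPLIES 0) -> 1
  row 1 [0001]: (1 IMPLIES 0) -> 0
  row 2 [0010]: (0 IMPLIES 0) -> 1
  row 3 [0011]: (1 IMPLIES 0) -> 0
  row 4 [0100]: (0 IMPLIES 0) -> 1
  row 5 [0101]: (1 IMPLIES 0) -> 0
  row 6 [0110]: (0 IMPLIES 0) -> 1
  row 7 [0111]: (1 IMPLIES 0) -> 0
  row 8 [1000]: (0 IMPLIES 1) -> 1
  row 9 [1001]: (1 IMPLIES 1) -> 1
  row 10 [1010]: (0 IMPLIES 1) -> 1
  row 11 [1011]: (1 IMPLIES 1) -> 1
  row 12 [1100]: (0 IMPLIES 1) -> 1
  row 13 [1101]: (1 IMPLIES 1) -> 1
  row 14 [1110]: (0 IMPLIES 1) -> 1
  row 15 [1111]: (1 IMPLIES 1) -> 1
Full result column, 4 rows per line (P1,P2 fixed per line; P3,P4 runs 00..11 left to right):
  rows 0-3 [P1,P2=00]: 1010  = hex A
  rows 4-7 [P1,P2=01]: 1010  = hex A
  rows 8-11 [P1,P2=10]: 1111  = hex F
  rows 12-15 [P1,P2=11]: 1111  = hex F
Output column (row 0 .. row 15) = 1010101011111111
Output column grouped in 4s = 1010 1010 1111 1111 = 0xAAFF
Convert to decimal digit by digit (value = value*16 + digit):
  A -> 10
  10*16 + 10 (A) = 170
  170*16 + 15 (F) = 2735
  2735*16 + 15 (F) = 43775
Decimal = 43775

43775


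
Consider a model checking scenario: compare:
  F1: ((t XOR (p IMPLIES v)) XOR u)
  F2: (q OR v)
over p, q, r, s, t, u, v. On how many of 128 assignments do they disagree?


F1 = ((t XOR (p IMPLIES v)) XOR u)
F2 = (q OR v)
Evaluate both on each of 128 rows (bits = p,q,r,s,t,u,v):
  row 0 [0000000]: F1=1 F2=0 (differ) -> 1
  row 1 [0000001]: F1=1 F2=1 -> 0
  row 2 [0000010]: F1=0 F2=0 -> 0
  row 3 [0000011]: F1=0 F2=1 (differ) -> 1
  row 4 [0000100]: F1=0 F2=0 -> 0
  (every remaining row is evaluated the same way; all 128 results are listed next)
Full result column, 8 rows per line (p,q,r,s fixed per line; t,u,v runs 000..111 left to right):
  rows 0-7 [p,q,r,s=0000]: 10010110  (ones: 4)
  rows 8-15 [p,q,r,s=0001]: 10010110  (ones: 4)
  rows 16-23 [p,q,r,s=0010]: 10010110  (ones: 4)
  rows 24-31 [p,q,r,s=0011]: 10010110  (ones: 4)
  rows 32-39 [p,q,r,s=0100]: 00111100  (ones: 4)
  rows 40-47 [p,q,r,s=0101]: 00111100  (ones: 4)
  rows 48-55 [p,q,r,s=0110]: 00111100  (ones: 4)
  rows 56-63 [p,q,r,s=0111]: 00111100  (ones: 4)
  rows 64-71 [p,q,r,s=1000]: 00111100  (ones: 4)
  rows 72-79 [p,q,r,s=1001]: 00111100  (ones: 4)
  rows 80-87 [p,q,r,s=1010]: 00111100  (ones: 4)
  rows 88-95 [p,q,r,s=1011]: 00111100  (ones: 4)
  rows 96-103 [p,q,r,s=1100]: 10010110  (ones: 4)
  rows 104-111 [p,q,r,s=1101]: 10010110  (ones: 4)
  rows 112-119 [p,q,r,s=1110]: 10010110  (ones: 4)
  rows 120-127 [p,q,r,s=1111]: 10010110  (ones: 4)
Disagreements = 4+4+4+4+4+4+4+4+4+4+4+4+4+4+4+4 = 64

64


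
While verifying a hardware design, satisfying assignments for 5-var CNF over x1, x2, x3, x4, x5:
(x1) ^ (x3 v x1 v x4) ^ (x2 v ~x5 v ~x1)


CNF with 3 clauses over 5 vars (32 assignments).
An assignment satisfies CNF iff every clause has >=1 true literal.
Check each row (bits = x1,x2,x3,x4,x5; clause T/F shown):
  row 0 [00000]: clauses=FFT -> 0
  row 1 [00001]: clauses=FFT -> 0
  row 2 [00010]: clauses=FTT -> 0
  row 3 [00011]: clauses=FTT -> 0
  row 4 [00100]: clauses=FTT -> 0
  row 5 [00101]: clauses=FTT -> 0
  row 6 [00110]: clauses=FTT -> 0
  row 7 [00111]: clauses=FTT -> 0
  row 8 [01000]: clauses=FFT -> 0
  row 9 [01001]: clauses=FFT -> 0
  row 10 [01010]: clauses=FTT -> 0
  row 11 [01011]: clauses=FTT -> 0
  row 12 [01100]: clauses=FTT -> 0
  row 13 [01101]: clauses=FTT -> 0
  row 14 [01110]: clauses=FTT -> 0
  row 15 [01111]: clauses=FTT -> 0
  row 16 [10000]: clauses=TTT -> 1
  row 17 [10001]: clauses=TTF -> 0
  row 18 [10010]: clauses=TTT -> 1
  row 19 [10011]: clauses=TTF -> 0
  row 20 [10100]: clauses=TTT -> 1
  row 21 [10101]: clauses=TTF -> 0
  row 22 [10110]: clauses=TTT -> 1
  row 23 [10111]: clauses=TTF -> 0
  row 24 [11000]: clauses=TTT -> 1
  row 25 [11001]: clauses=TTT -> 1
  row 26 [11010]: clauses=TTT -> 1
  row 27 [11011]: clauses=TTT -> 1
  row 28 [11100]: clauses=TTT -> 1
  row 29 [11101]: clauses=TTT -> 1
  row 30 [11110]: clauses=TTT -> 1
  row 31 [11111]: clauses=TTT -> 1
Full result column, 8 rows per line (x1,x2 fixed per line; x3,x4,x5 runs 000..111 left to right):
  rows 0-7 [x1,x2=00]: 00000000  (ones: 0)
  rows 8-15 [x1,x2=01]: 00000000  (ones: 0)
  rows 16-23 [x1,x2=10]: 10101010  (ones: 4)
  rows 24-31 [x1,x2=11]: 11111111  (ones: 8)
Satisfying assignments = 0+0+4+8 = 12

12


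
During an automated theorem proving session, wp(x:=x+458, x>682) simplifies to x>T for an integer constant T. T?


Formula: wp(x:=E, P) = P[E/x] (substitute E for x in postcondition)
Step 1: Postcondition: x>682
Step 2: Substitute x+458 for x: x+458>682
Step 3: Solve for x: x > 682-458 = 224

224


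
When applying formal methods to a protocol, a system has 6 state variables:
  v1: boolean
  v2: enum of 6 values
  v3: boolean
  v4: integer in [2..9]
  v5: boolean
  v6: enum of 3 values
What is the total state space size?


State space = product of domain sizes of all variables.
Domain sizes:
  v1 (boolean): 2
  v2 (enum of 6 values): 6
  v3 (boolean): 2
  v4 (integer in [2..9]): 8
  v5 (boolean): 2
  v6 (enum of 3 values): 3
Product = 2 * 6 * 2 * 8 * 2 * 3 = 1152

1152


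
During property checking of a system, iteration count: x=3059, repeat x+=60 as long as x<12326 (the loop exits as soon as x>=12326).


Step 1: x goes from 3059 toward 12326 by 60; the body runs while x<12326, so iterations = ceil((bound-start)/step)
Step 2: Distance=9267
Step 3: ceil(9267/60)=155

155


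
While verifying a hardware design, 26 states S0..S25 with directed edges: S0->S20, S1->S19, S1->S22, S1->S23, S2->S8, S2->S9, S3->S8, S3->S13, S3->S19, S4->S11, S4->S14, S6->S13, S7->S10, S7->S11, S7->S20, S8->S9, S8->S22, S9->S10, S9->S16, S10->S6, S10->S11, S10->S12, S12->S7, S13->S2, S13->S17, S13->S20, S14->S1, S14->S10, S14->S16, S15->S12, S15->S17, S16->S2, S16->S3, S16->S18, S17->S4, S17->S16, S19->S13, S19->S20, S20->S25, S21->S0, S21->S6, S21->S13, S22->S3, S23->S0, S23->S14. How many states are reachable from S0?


BFS from S0:
  layer 0: {S0}
  layer 1: {S20}
  layer 2: {S25}
Reachable set: {S0, S20, S25}
Count = 3

3


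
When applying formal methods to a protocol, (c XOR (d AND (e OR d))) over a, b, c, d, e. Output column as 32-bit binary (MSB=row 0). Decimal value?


Formula: (c XOR (d AND (e OR d))) over a, b, c, d, e (32 rows)
Evaluate each row (bits = a,b,c,d,e, MSB first):
  row 0 [00000]: (0 XOR (0 AND (0 OR 0))) -> 0
  row 1 [00001]: (0 XOR (0 AND (1 OR 0))) -> 0
  row 2 [00010]: (0 XOR (1 AND (0 OR 1))) -> 1
  row 3 [00011]: (0 XOR (1 AND (1 OR 1))) -> 1
  row 4 [00100]: (1 XOR (0 AND (0 OR 0))) -> 1
  row 5 [00101]: (1 XOR (0 AND (1 OR 0))) -> 1
  row 6 [00110]: (1 XOR (1 AND (0 OR 1))) -> 0
  row 7 [00111]: (1 XOR (1 AND (1 OR 1))) -> 0
  row 8 [01000]: (0 XOR (0 AND (0 OR 0))) -> 0
  row 9 [01001]: (0 XOR (0 AND (1 OR 0))) -> 0
  row 10 [01010]: (0 XOR (1 AND (0 OR 1))) -> 1
  row 11 [01011]: (0 XOR (1 AND (1 OR 1))) -> 1
  row 12 [01100]: (1 XOR (0 AND (0 OR 0))) -> 1
  row 13 [01101]: (1 XOR (0 AND (1 OR 0))) -> 1
  row 14 [01110]: (1 XOR (1 AND (0 OR 1))) -> 0
  row 15 [01111]: (1 XOR (1 AND (1 OR 1))) -> 0
  row 16 [10000]: (0 XOR (0 AND (0 OR 0))) -> 0
  row 17 [10001]: (0 XOR (0 AND (1 OR 0))) -> 0
  row 18 [10010]: (0 XOR (1 AND (0 OR 1))) -> 1
  row 19 [10011]: (0 XOR (1 AND (1 OR 1))) -> 1
  row 20 [10100]: (1 XOR (0 AND (0 OR 0))) -> 1
  row 21 [10101]: (1 XOR (0 AND (1 OR 0))) -> 1
  row 22 [10110]: (1 XOR (1 AND (0 OR 1))) -> 0
  row 23 [10111]: (1 XOR (1 AND (1 OR 1))) -> 0
  row 24 [11000]: (0 XOR (0 AND (0 OR 0))) -> 0
  row 25 [11001]: (0 XOR (0 AND (1 OR 0))) -> 0
  row 26 [11010]: (0 XOR (1 AND (0 OR 1))) -> 1
  row 27 [11011]: (0 XOR (1 AND (1 OR 1))) -> 1
  row 28 [11100]: (1 XOR (0 AND (0 OR 0))) -> 1
  row 29 [11101]: (1 XOR (0 AND (1 OR 0))) -> 1
  row 30 [11110]: (1 XOR (1 AND (0 OR 1))) -> 0
  row 31 [11111]: (1 XOR (1 AND (1 OR 1))) -> 0
Full result column, 4 rows per line (a,b,c fixed per line; d,e runs 00..11 left to right):
  rows 0-3 [a,b,c=000]: 0011  = hex 3
  rows 4-7 [a,b,c=001]: 1100  = hex C
  rows 8-11 [a,b,c=010]: 0011  = hex 3
  rows 12-15 [a,b,c=011]: 1100  = hex C
  rows 16-19 [a,b,c=100]: 0011  = hex 3
  rows 20-23 [a,b,c=101]: 1100  = hex C
  rows 24-27 [a,b,c=110]: 0011  = hex 3
  rows 28-31 [a,b,c=111]: 1100  = hex C
Output column (row 0 .. row 31) = 00111100001111000011110000111100
Output column grouped in 4s = 0011 1100 0011 1100 0011 1100 0011 1100 = 0x3C3C3C3C
Convert to decimal digit by digit (value = value*16 + digit):
  3 -> 3
  3*16 + 12 (C) = 60
  60*16 + 3 = 963
  963*16 + 12 (C) = 15420
  15420*16 + 3 = 246723
  246723*16 + 12 (C) = 3947580
  3947580*16 + 3 = 63161283
  63161283*16 + 12 (C) = 1010580540
Decimal = 1010580540

1010580540


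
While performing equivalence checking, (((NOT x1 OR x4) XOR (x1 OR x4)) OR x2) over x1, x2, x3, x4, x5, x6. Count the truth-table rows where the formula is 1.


Formula: (((NOT x1 OR x4) XOR (x1 OR x4)) OR x2) over 6 vars (64 rows)
Evaluate each row (x1, x2, x3, x4, x5, x6 as bits, MSB first):
  row 0 [000000]: (((NOT 0 OR 0) XOR (0 OR 0)) OR 0) -> 1
  row 1 [000001]: (((NOT 0 OR 0) XOR (0 OR 0)) OR 0) -> 1
  row 2 [000010]: (((NOT 0 OR 0) XOR (0 OR 0)) OR 0) -> 1
  row 3 [000011]: (((NOT 0 OR 0) XOR (0 OR 0)) OR 0) -> 1
  row 4 [000100]: (((NOT 0 OR 1) XOR (0 OR 1)) OR 0) -> 0
  (every remaining row is evaluated the same way; all 64 results are listed next)
Full result column, 8 rows per line (x1,x2,x3 fixed per line; x4,x5,x6 runs 000..111 left to right):
  rows 0-7 [x1,x2,x3=000]: 11110000  (ones: 4)
  rows 8-15 [x1,x2,x3=001]: 11110000  (ones: 4)
  rows 16-23 [x1,x2,x3=010]: 11111111  (ones: 8)
  rows 24-31 [x1,x2,x3=011]: 11111111  (ones: 8)
  rows 32-39 [x1,x2,x3=100]: 11110000  (ones: 4)
  rows 40-47 [x1,x2,x3=101]: 11110000  (ones: 4)
  rows 48-55 [x1,x2,x3=110]: 11111111  (ones: 8)
  rows 56-63 [x1,x2,x3=111]: 11111111  (ones: 8)
Count of 1-rows = 4+4+8+8+4+4+8+8 = 48

48


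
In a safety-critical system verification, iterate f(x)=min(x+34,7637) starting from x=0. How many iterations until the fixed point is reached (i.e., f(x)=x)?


Step 1: x=0, cap=7637, increment=34
Step 2: x grows by 34 each step until capped at 7637; fixed point is x=7637
Step 3: iterations = ceil(7637/34) = 225

225


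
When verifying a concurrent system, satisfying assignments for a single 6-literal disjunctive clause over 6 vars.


Step 1: Total=2^6=64
Step 2: Unsat when all 6 false: 2^0=1
Step 3: Sat=64-1=63

63


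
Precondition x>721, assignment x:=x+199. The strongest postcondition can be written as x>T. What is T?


Formula: sp(P, x:=E) = exists old_x. (x = E[old_x/x]) AND P[old_x/x] (old_x is the value of x before the assignment; eliminate old_x by solving x = E[old_x/x] for old_x)
Step 1: Precondition P: x>721, i.e. old_x > 721
Step 2: Assignment gives x = old_x + 199, so old_x = x - 199
Step 3: Substitute into P: x - 199 > 721
Step 4: Simplify: x > 721+199 = 920

920


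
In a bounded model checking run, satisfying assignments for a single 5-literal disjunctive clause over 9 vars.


Step 1: Total=2^9=512
Step 2: Unsat when all 5 false: 2^4=16
Step 3: Sat=512-16=496

496


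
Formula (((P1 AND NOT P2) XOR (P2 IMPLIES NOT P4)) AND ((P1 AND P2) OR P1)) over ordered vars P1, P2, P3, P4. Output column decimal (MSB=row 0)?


Formula: (((P1 AND NOT P2) XOR (P2 IMPLIES NOT P4)) AND ((P1 AND P2) OR P1)) over P1, P2, P3, P4 (16 rows)
Evaluate each row (bits = P1,P2,P3,P4, MSB first):
  row 0 [0000]: (((0 AND NOT 0) XOR (0 IMPLIES NOT 0)) AND ((0 AND 0) OR 0)) -> 0
  row 1 [0001]: (((0 AND NOT 0) XOR (0 IMPLIES NOT 1)) AND ((0 AND 0) OR 0)) -> 0
  row 2 [0010]: (((0 AND NOT 0) XOR (0 IMPLIES NOT 0)) AND ((0 AND 0) OR 0)) -> 0
  row 3 [0011]: (((0 AND NOT 0) XOR (0 IMPLIES NOT 1)) AND ((0 AND 0) OR 0)) -> 0
  row 4 [0100]: (((0 AND NOT 1) XOR (1 IMPLIES NOT 0)) AND ((0 AND 1) OR 0)) -> 0
  row 5 [0101]: (((0 AND NOT 1) XOR (1 IMPLIES NOT 1)) AND ((0 AND 1) OR 0)) -> 0
  row 6 [0110]: (((0 AND NOT 1) XOR (1 IMPLIES NOT 0)) AND ((0 AND 1) OR 0)) -> 0
  row 7 [0111]: (((0 AND NOT 1) XOR (1 IMPLIES NOT 1)) AND ((0 AND 1) OR 0)) -> 0
  row 8 [1000]: (((1 AND NOT 0) XOR (0 IMPLIES NOT 0)) AND ((1 AND 0) OR 1)) -> 0
  row 9 [1001]: (((1 AND NOT 0) XOR (0 IMPLIES NOT 1)) AND ((1 AND 0) OR 1)) -> 0
  row 10 [1010]: (((1 AND NOT 0) XOR (0 IMPLIES NOT 0)) AND ((1 AND 0) OR 1)) -> 0
  row 11 [1011]: (((1 AND NOT 0) XOR (0 IMPLIES NOT 1)) AND ((1 AND 0) OR 1)) -> 0
  row 12 [1100]: (((1 AND NOT 1) XOR (1 IMPLIES NOT 0)) AND ((1 AND 1) OR 1)) -> 1
  row 13 [1101]: (((1 AND NOT 1) XOR (1 IMPLIES NOT 1)) AND ((1 AND 1) OR 1)) -> 0
  row 14 [1110]: (((1 AND NOT 1) XOR (1 IMPLIES NOT 0)) AND ((1 AND 1) OR 1)) -> 1
  row 15 [1111]: (((1 AND NOT 1) XOR (1 IMPLIES NOT 1)) AND ((1 AND 1) OR 1)) -> 0
Full result column, 4 rows per line (P1,P2 fixed per line; P3,P4 runs 00..11 left to right):
  rows 0-3 [P1,P2=00]: 0000  = hex 0
  rows 4-7 [P1,P2=01]: 0000  = hex 0
  rows 8-11 [P1,P2=10]: 0000  = hex 0
  rows 12-15 [P1,P2=11]: 1010  = hex A
Output column (row 0 .. row 15) = 0000000000001010
Output column grouped in 4s = 0000 0000 0000 1010 = 0x000A
Convert to decimal digit by digit (value = value*16 + digit):
  0 -> 0
  0*16 + 0 = 0
  0*16 + 0 = 0
  0*16 + 10 (A) = 10
Decimal = 10

10


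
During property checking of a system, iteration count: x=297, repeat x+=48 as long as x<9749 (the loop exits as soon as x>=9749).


Step 1: x goes from 297 toward 9749 by 48; the body runs while x<9749, so iterations = ceil((bound-start)/step)
Step 2: Distance=9452
Step 3: ceil(9452/48)=197

197


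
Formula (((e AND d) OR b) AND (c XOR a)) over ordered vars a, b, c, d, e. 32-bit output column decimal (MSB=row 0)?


Formula: (((e AND d) OR b) AND (c XOR a)) over a, b, c, d, e (32 rows)
Evaluate each row (bits = a,b,c,d,e, MSB first):
  row 0 [00000]: (((0 AND 0) OR 0) AND (0 XOR 0)) -> 0
  row 1 [00001]: (((1 AND 0) OR 0) AND (0 XOR 0)) -> 0
  row 2 [00010]: (((0 AND 1) OR 0) AND (0 XOR 0)) -> 0
  row 3 [00011]: (((1 AND 1) OR 0) AND (0 XOR 0)) -> 0
  row 4 [00100]: (((0 AND 0) OR 0) AND (1 XOR 0)) -> 0
  row 5 [00101]: (((1 AND 0) OR 0) AND (1 XOR 0)) -> 0
  row 6 [00110]: (((0 AND 1) OR 0) AND (1 XOR 0)) -> 0
  row 7 [00111]: (((1 AND 1) OR 0) AND (1 XOR 0)) -> 1
  row 8 [01000]: (((0 AND 0) OR 1) AND (0 XOR 0)) -> 0
  row 9 [01001]: (((1 AND 0) OR 1) AND (0 XOR 0)) -> 0
  row 10 [01010]: (((0 AND 1) OR 1) AND (0 XOR 0)) -> 0
  row 11 [01011]: (((1 AND 1) OR 1) AND (0 XOR 0)) -> 0
  row 12 [01100]: (((0 AND 0) OR 1) AND (1 XOR 0)) -> 1
  row 13 [01101]: (((1 AND 0) OR 1) AND (1 XOR 0)) -> 1
  row 14 [01110]: (((0 AND 1) OR 1) AND (1 XOR 0)) -> 1
  row 15 [01111]: (((1 AND 1) OR 1) AND (1 XOR 0)) -> 1
  row 16 [10000]: (((0 AND 0) OR 0) AND (0 XOR 1)) -> 0
  row 17 [10001]: (((1 AND 0) OR 0) AND (0 XOR 1)) -> 0
  row 18 [10010]: (((0 AND 1) OR 0) AND (0 XOR 1)) -> 0
  row 19 [10011]: (((1 AND 1) OR 0) AND (0 XOR 1)) -> 1
  row 20 [10100]: (((0 AND 0) OR 0) AND (1 XOR 1)) -> 0
  row 21 [10101]: (((1 AND 0) OR 0) AND (1 XOR 1)) -> 0
  row 22 [10110]: (((0 AND 1) OR 0) AND (1 XOR 1)) -> 0
  row 23 [10111]: (((1 AND 1) OR 0) AND (1 XOR 1)) -> 0
  row 24 [11000]: (((0 AND 0) OR 1) AND (0 XOR 1)) -> 1
  row 25 [11001]: (((1 AND 0) OR 1) AND (0 XOR 1)) -> 1
  row 26 [11010]: (((0 AND 1) OR 1) AND (0 XOR 1)) -> 1
  row 27 [11011]: (((1 AND 1) OR 1) AND (0 XOR 1)) -> 1
  row 28 [11100]: (((0 AND 0) OR 1) AND (1 XOR 1)) -> 0
  row 29 [11101]: (((1 AND 0) OR 1) AND (1 XOR 1)) -> 0
  row 30 [11110]: (((0 AND 1) OR 1) AND (1 XOR 1)) -> 0
  row 31 [11111]: (((1 AND 1) OR 1) AND (1 XOR 1)) -> 0
Full result column, 4 rows per line (a,b,c fixed per line; d,e runs 00..11 left to right):
  rows 0-3 [a,b,c=000]: 0000  = hex 0
  rows 4-7 [a,b,c=001]: 0001  = hex 1
  rows 8-11 [a,b,c=010]: 0000  = hex 0
  rows 12-15 [a,b,c=011]: 1111  = hex F
  rows 16-19 [a,b,c=100]: 0001  = hex 1
  rows 20-23 [a,b,c=101]: 0000  = hex 0
  rows 24-27 [a,b,c=110]: 1111  = hex F
  rows 28-31 [a,b,c=111]: 0000  = hex 0
Output column (row 0 .. row 31) = 00000001000011110001000011110000
Output column grouped in 4s = 0000 0001 0000 1111 0001 0000 1111 0000 = 0x010F10F0
Convert to decimal digit by digit (value = value*16 + digit):
  0 -> 0
  0*16 + 1 = 1
  1*16 + 0 = 16
  16*16 + 15 (F) = 271
  271*16 + 1 = 4337
  4337*16 + 0 = 69392
  69392*16 + 15 (F) = 1110287
  1110287*16 + 0 = 17764592
Decimal = 17764592

17764592


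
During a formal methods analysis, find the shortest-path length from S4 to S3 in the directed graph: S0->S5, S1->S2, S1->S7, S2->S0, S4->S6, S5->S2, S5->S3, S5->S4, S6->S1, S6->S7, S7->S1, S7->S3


BFS layer-by-layer from S4:
  dist 0: {S4}
  dist 1: {S6}
  dist 2: {S1, S7}
  dist 3: {S2, S3}
  -> S3 reached at distance 3
Shortest path length = 3

3


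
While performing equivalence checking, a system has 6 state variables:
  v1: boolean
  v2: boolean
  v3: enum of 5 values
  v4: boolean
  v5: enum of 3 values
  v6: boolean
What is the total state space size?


State space = product of domain sizes of all variables.
Domain sizes:
  v1 (boolean): 2
  v2 (boolean): 2
  v3 (enum of 5 values): 5
  v4 (boolean): 2
  v5 (enum of 3 values): 3
  v6 (boolean): 2
Product = 2 * 2 * 5 * 2 * 3 * 2 = 240

240


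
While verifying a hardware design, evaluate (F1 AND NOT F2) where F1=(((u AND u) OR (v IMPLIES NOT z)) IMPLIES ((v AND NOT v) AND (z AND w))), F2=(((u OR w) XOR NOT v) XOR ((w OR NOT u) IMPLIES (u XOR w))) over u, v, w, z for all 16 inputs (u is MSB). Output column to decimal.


F1 = (((u AND u) OR (v IMPLIES NOT z)) IMPLIES ((v AND NOT v) AND (z AND w)))
F2 = (((u OR w) XOR NOT v) XOR ((w OR NOT u) IMPLIES (u XOR w)))
Counterexample to F1=>F2 is where F1=1 and F2=0.
Evaluate each row (bits = u,v,w,z, MSB first):
  row 0 [0000]: F1=0 F2=1 -> F1&~F2 -> 0
  row 1 [0001]: F1=0 F2=1 -> F1&~F2 -> 0
  row 2 [0010]: F1=0 F2=1 -> F1&~F2 -> 0
  row 3 [0011]: F1=0 F2=1 -> F1&~F2 -> 0
  row 4 [0100]: F1=0 F2=0 -> F1&~F2 -> 0
  row 5 [0101]: F1=1 F2=0 -> F1&~F2 -> 1
  row 6 [0110]: F1=0 F2=0 -> F1&~F2 -> 0
  row 7 [0111]: F1=1 F2=0 -> F1&~F2 -> 1
  row 8 [1000]: F1=0 F2=1 -> F1&~F2 -> 0
  row 9 [1001]: F1=0 F2=1 -> F1&~F2 -> 0
  row 10 [1010]: F1=0 F2=0 -> F1&~F2 -> 0
  row 11 [1011]: F1=0 F2=0 -> F1&~F2 -> 0
  row 12 [1100]: F1=0 F2=0 -> F1&~F2 -> 0
  row 13 [1101]: F1=0 F2=0 -> F1&~F2 -> 0
  row 14 [1110]: F1=0 F2=1 -> F1&~F2 -> 0
  row 15 [1111]: F1=0 F2=1 -> F1&~F2 -> 0
Full result column, 4 rows per line (u,v fixed per line; w,z runs 00..11 left to right):
  rows 0-3 [u,v=00]: 0000  = hex 0
  rows 4-7 [u,v=01]: 0101  = hex 5
  rows 8-11 [u,v=10]: 0000  = hex 0
  rows 12-15 [u,v=11]: 0000  = hex 0
Counterexample vector (row 0 .. row 15) = 0000010100000000
Output column grouped in 4s = 0000 0101 0000 0000 = 0x0500
Convert to decimal digit by digit (value = value*16 + digit):
  0 -> 0
  0*16 + 5 = 5
  5*16 + 0 = 80
  80*16 + 0 = 1280
Decimal = 1280

1280


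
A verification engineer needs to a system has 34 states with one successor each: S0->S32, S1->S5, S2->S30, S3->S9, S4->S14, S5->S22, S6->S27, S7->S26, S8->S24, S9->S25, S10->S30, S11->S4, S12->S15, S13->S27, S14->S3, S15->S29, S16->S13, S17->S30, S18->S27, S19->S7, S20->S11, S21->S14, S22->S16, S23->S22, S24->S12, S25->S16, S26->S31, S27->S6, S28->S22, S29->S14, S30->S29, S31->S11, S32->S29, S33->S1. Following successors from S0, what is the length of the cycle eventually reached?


Trace from S0 until a state repeats:
  S0 -> S32 -> S29 -> S14 -> S3 -> S9 -> S25 -> S16 -> S13 -> S27 -> S6 -> S27
S27 first seen at step 9, revisited at step 11.
Cycle length = 11 - 9 = 2

2


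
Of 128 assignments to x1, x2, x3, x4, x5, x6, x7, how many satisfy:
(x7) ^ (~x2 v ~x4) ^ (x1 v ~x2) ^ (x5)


CNF with 4 clauses over 7 vars (128 assignments).
An assignment satisfies CNF iff every clause has >=1 true literal.
Check each row (bits = x1,x2,x3,x4,x5,x6,x7; clause T/F shown):
  row 0 [0000000]: clauses=FTTF -> 0
  row 1 [0000001]: clauses=TTTF -> 0
  row 2 [0000010]: clauses=FTTF -> 0
  row 3 [0000011]: clauses=TTTF -> 0
  row 4 [0000100]: clauses=FTTT -> 0
  (every remaining row is evaluated the same way; all 128 results are listed next)
Full result column, 8 rows per line (x1,x2,x3,x4 fixed per line; x5,x6,x7 runs 000..111 left to right):
  rows 0-7 [x1,x2,x3,x4=0000]: 00000101  (ones: 2)
  rows 8-15 [x1,x2,x3,x4=0001]: 00000101  (ones: 2)
  rows 16-23 [x1,x2,x3,x4=0010]: 00000101  (ones: 2)
  rows 24-31 [x1,x2,x3,x4=0011]: 00000101  (ones: 2)
  rows 32-39 [x1,x2,x3,x4=0100]: 00000000  (ones: 0)
  rows 40-47 [x1,x2,x3,x4=0101]: 00000000  (ones: 0)
  rows 48-55 [x1,x2,x3,x4=0110]: 00000000  (ones: 0)
  rows 56-63 [x1,x2,x3,x4=0111]: 00000000  (ones: 0)
  rows 64-71 [x1,x2,x3,x4=1000]: 00000101  (ones: 2)
  rows 72-79 [x1,x2,x3,x4=1001]: 00000101  (ones: 2)
  rows 80-87 [x1,x2,x3,x4=1010]: 00000101  (ones: 2)
  rows 88-95 [x1,x2,x3,x4=1011]: 00000101  (ones: 2)
  rows 96-103 [x1,x2,x3,x4=1100]: 00000101  (ones: 2)
  rows 104-111 [x1,x2,x3,x4=1101]: 00000000  (ones: 0)
  rows 112-119 [x1,x2,x3,x4=1110]: 00000101  (ones: 2)
  rows 120-127 [x1,x2,x3,x4=1111]: 00000000  (ones: 0)
Satisfying assignments = 2+2+2+2+0+0+0+0+2+2+2+2+2+0+2+0 = 20

20


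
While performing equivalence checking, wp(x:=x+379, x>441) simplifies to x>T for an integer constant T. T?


Formula: wp(x:=E, P) = P[E/x] (substitute E for x in postcondition)
Step 1: Postcondition: x>441
Step 2: Substitute x+379 for x: x+379>441
Step 3: Solve for x: x > 441-379 = 62

62


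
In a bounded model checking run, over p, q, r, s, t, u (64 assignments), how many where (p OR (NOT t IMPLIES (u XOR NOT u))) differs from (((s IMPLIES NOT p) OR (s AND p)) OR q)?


F1 = (p OR (NOT t IMPLIES (u XOR NOT u)))
F2 = (((s IMPLIES NOT p) OR (s AND p)) OR q)
Evaluate both on each of 64 rows (bits = p,q,r,s,t,u):
  row 0 [000000]: F1=1 F2=1 -> 0
  row 1 [000001]: F1=1 F2=1 -> 0
  row 2 [000010]: F1=1 F2=1 -> 0
  row 3 [000011]: F1=1 F2=1 -> 0
  row 4 [000100]: F1=1 F2=1 -> 0
  (every remaining row is evaluated the same way; all 64 results are listed next)
Full result column, 8 rows per line (p,q,r fixed per line; s,t,u runs 000..111 left to right):
  rows 0-7 [p,q,r=000]: 00000000  (ones: 0)
  rows 8-15 [p,q,r=001]: 00000000  (ones: 0)
  rows 16-23 [p,q,r=010]: 00000000  (ones: 0)
  rows 24-31 [p,q,r=011]: 00000000  (ones: 0)
  rows 32-39 [p,q,r=100]: 00000000  (ones: 0)
  rows 40-47 [p,q,r=101]: 00000000  (ones: 0)
  rows 48-55 [p,q,r=110]: 00000000  (ones: 0)
  rows 56-63 [p,q,r=111]: 00000000  (ones: 0)
Disagreements = 0+0+0+0+0+0+0+0 = 0

0


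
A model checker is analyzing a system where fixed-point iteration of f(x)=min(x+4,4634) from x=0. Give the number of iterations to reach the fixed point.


Step 1: x=0, cap=4634, increment=4
Step 2: x grows by 4 each step until capped at 4634; fixed point is x=4634
Step 3: iterations = ceil(4634/4) = 1159

1159
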